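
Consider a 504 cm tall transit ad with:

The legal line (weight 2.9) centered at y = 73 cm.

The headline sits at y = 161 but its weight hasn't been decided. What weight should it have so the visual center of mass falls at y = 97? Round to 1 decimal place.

The single fixed element contributes weight 2.9, moment 2.9·73 = 211.7.
Balance at y = 97 requires (211.7 + w·161) / (2.9 + w) = 97.
Rearranging, w·(161 − 97) = 97·2.9 − 211.7 = 69.6, so w ≈ 69.6/64 = 1.09.

w ≈ 1.1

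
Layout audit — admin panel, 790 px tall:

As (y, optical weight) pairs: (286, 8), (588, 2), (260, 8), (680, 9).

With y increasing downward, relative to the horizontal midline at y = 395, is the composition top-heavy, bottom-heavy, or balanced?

Total weight = 8 + 2 + 8 + 9 = 27.
y-moment: 8·286 + 2·588 + 8·260 + 9·680 = 11664; centroid 11664/27 ≈ 432.00.
Since 432.0 is below (larger y than) 395, the composition reads bottom-heavy.

bottom-heavy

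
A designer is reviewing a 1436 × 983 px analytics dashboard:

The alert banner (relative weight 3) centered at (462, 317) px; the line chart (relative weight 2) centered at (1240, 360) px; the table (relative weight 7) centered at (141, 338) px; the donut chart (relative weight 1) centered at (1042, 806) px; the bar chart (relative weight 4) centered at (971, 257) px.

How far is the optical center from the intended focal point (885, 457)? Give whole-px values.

Total weight = 3 + 2 + 7 + 1 + 4 = 17.
x-moment: 3·462 + 2·1240 + 7·141 + 1·1042 + 4·971 = 9779; centroid 9779/17 ≈ 575.24.
y-moment: 3·317 + 2·360 + 7·338 + 1·806 + 4·257 = 5871; centroid 5871/17 ≈ 345.35.
From (885, 457): dx = -309.76, dy = -111.65, so the distance is √(dx²+dy²) ≈ 329.27.

≈ 329 px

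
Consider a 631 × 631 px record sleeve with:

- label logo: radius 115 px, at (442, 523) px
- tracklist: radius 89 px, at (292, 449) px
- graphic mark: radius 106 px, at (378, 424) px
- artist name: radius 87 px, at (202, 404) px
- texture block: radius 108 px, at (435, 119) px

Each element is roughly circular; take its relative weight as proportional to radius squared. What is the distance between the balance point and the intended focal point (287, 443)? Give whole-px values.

≈ 102 px

r² weights: label logo 115² = 13225, tracklist 89² = 7921, graphic mark 106² = 11236, artist name 87² = 7569, texture block 108² = 11664. Total = 51615.
Σw·x = 13225·442 + 7921·292 + 11236·378 + 7569·202 + 11664·435 = 19008368, so x̄ = 19008368/51615 ≈ 368.27.
Σw·y = 13225·523 + 7921·449 + 11236·424 + 7569·404 + 11664·119 = 19683160, so ȳ = 19683160/51615 ≈ 381.35.
Relative to (287, 443): Δ = (81.27, -61.65); |Δ| = √(81.27² + -61.65²) ≈ 102.01.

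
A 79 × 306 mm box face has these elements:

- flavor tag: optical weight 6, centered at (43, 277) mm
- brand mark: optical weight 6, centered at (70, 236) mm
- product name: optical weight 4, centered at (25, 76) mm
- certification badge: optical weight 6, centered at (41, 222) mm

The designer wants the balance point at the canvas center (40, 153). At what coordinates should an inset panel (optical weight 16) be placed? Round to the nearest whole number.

(31, 69)

New total weight: (6 + 6 + 4 + 6) + 16 = 38.
Along x: (1024 + 16·x) / 38 = 40 (existing moment 6·43 + 6·70 + 4·25 + 6·41 = 1024) ⇒ x = (1520 − 1024) / 16 ≈ 31.00.
Along y: (4714 + 16·y) / 38 = 153 (existing moment 6·277 + 6·236 + 4·76 + 6·222 = 4714) ⇒ y = (5814 − 4714) / 16 ≈ 68.75.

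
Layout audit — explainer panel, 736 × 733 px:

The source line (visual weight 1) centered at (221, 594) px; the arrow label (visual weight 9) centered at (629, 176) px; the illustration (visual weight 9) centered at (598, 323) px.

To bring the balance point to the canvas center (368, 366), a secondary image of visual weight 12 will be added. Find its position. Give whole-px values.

With the secondary image, Σw becomes 1 + 9 + 9 + 12 = 31.
Along x: (11264 + 12·x) / 31 = 368 (existing moment 1·221 + 9·629 + 9·598 = 11264) ⇒ x = (11408 − 11264) / 12 ≈ 12.00.
Along y: (5085 + 12·y) / 31 = 366 (existing moment 1·594 + 9·176 + 9·323 = 5085) ⇒ y = (11346 − 5085) / 12 ≈ 521.75.

(12, 522)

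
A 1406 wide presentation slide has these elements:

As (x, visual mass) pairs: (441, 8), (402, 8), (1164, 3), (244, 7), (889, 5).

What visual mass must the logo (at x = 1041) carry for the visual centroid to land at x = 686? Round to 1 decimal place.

Fixed elements: Σw = 8 + 8 + 3 + 7 + 5 = 31, Σw·x = 8·441 + 8·402 + 3·1164 + 7·244 + 5·889 = 16389.
Balance at x = 686 requires (16389 + w·1041) / (31 + w) = 686.
Rearranging, w·(1041 − 686) = 686·31 − 16389 = 4877, so w ≈ 4877/355 = 13.74.

w ≈ 13.7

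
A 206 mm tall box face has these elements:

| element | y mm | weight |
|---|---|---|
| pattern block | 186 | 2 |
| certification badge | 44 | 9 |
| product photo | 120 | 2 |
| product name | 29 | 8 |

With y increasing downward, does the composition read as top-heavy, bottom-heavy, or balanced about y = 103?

top-heavy

Weights sum to 2 + 9 + 2 + 8 = 21.
y-moment: 2·186 + 9·44 + 2·120 + 8·29 = 1240; centroid 1240/21 ≈ 59.05.
59.0 vs midline 103 → top-heavy.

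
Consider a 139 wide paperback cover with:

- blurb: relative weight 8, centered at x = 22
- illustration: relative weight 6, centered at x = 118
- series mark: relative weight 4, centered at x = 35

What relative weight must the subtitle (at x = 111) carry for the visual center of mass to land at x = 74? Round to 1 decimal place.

Fixed elements: Σw = 8 + 6 + 4 = 18, Σw·x = 8·22 + 6·118 + 4·35 = 1024.
For the centroid to hit 74: (1024 + w·111) / (18 + w) = 74.
Solving: w = (74·18 − 1024) / (111 − 74) = 308 / 37 ≈ 8.32.

w ≈ 8.3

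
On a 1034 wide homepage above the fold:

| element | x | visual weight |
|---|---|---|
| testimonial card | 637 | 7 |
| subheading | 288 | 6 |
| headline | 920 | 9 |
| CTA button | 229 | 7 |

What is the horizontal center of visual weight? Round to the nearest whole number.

x ≈ 554

Total weight = 7 + 6 + 9 + 7 = 29.
x-moment: 7·637 + 6·288 + 9·920 + 7·229 = 16070; centroid 16070/29 ≈ 554.14.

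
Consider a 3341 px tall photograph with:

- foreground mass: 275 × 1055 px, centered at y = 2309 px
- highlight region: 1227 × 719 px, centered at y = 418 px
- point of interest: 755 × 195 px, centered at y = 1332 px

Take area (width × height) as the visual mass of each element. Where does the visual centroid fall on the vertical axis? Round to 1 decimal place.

Taking area as weight: foreground mass 275·1055 = 290125, highlight region 1227·719 = 882213, point of interest 755·195 = 147225. Sum 1319563.
Σw·y = 290125·2309 + 882213·418 + 147225·1332 = 1234767359, so ȳ = 1234767359/1319563 ≈ 935.74.

y ≈ 935.7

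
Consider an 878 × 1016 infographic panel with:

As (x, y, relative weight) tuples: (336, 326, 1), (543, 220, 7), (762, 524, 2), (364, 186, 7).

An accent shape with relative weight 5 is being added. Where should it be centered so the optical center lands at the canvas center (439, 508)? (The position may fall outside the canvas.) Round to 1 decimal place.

New total weight: (1 + 7 + 2 + 7) + 5 = 22.
x: need Σw·x = 22·439 = 9658. Existing = 1·336 + 7·543 + 2·762 + 7·364 = 8209. Remainder 1449 / 5 ≈ 289.80.
y: need Σw·y = 22·508 = 11176. Existing = 1·326 + 7·220 + 2·524 + 7·186 = 4216. Remainder 6960 / 5 ≈ 1392.00.

(289.8, 1392.0)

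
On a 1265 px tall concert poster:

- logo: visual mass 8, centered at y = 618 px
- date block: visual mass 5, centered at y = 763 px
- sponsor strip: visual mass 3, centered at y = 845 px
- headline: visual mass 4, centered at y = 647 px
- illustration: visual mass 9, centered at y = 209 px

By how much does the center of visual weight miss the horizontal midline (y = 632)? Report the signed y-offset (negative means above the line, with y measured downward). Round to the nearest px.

≈ -88 px

Total weight = 8 + 5 + 3 + 4 + 9 = 29.
Σw·y = 8·618 + 5·763 + 3·845 + 4·647 + 9·209 = 15763, so ȳ = 15763/29 ≈ 543.55.
Difference: 543.55 − 632 ≈ -88.45.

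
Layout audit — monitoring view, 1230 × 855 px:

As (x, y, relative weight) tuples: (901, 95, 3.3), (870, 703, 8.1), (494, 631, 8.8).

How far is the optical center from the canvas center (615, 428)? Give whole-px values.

Weights sum to 3.3 + 8.1 + 8.8 = 20.2.
x: (3.3·901 + 8.1·870 + 8.8·494) / 20.2 = 14367.5 / 20.2 ≈ 711.26
y: (3.3·95 + 8.1·703 + 8.8·631) / 20.2 = 11560.6 / 20.2 ≈ 572.31
Offset from (615, 428): Δx ≈ 96.26, Δy ≈ 144.31; distance = √(Δx² + Δy²) ≈ 173.47.

≈ 173 px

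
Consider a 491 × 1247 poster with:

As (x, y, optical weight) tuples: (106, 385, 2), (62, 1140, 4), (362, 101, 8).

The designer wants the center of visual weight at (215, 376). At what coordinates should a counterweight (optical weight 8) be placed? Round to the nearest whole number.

(172, 267)

New total weight: (2 + 4 + 8) + 8 = 22.
x: target moment 22×215 = 4730; current 2·106 + 4·62 + 8·362 = 3356; the counterweight supplies 1374, so x = 1374/8 ≈ 171.75.
y: target moment 22×376 = 8272; current 2·385 + 4·1140 + 8·101 = 6138; the counterweight supplies 2134, so y = 2134/8 ≈ 266.75.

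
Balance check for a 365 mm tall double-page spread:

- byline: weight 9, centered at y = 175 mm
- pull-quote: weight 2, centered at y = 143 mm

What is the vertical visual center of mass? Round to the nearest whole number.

y ≈ 169

Total weight = 9 + 2 = 11.
Σw·y = 9·175 + 2·143 = 1861, so ȳ = 1861/11 ≈ 169.18.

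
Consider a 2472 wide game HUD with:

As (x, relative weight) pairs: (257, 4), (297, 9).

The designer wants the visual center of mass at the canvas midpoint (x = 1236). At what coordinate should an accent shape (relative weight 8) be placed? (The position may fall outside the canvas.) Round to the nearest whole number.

After adding the accent shape, total weight = 4 + 9 + 8 = 21.
Along x: (3701 + 8·x) / 21 = 1236 (existing moment 4·257 + 9·297 = 3701) ⇒ x = (25956 − 3701) / 8 ≈ 2781.88.

x ≈ 2782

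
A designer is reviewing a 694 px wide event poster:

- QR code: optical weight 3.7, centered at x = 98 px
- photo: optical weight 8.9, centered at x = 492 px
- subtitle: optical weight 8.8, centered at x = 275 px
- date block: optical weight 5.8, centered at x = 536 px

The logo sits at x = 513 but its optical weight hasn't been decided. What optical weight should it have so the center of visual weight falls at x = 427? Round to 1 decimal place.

w ≈ 15.6

Known weights sum to 3.7 + 8.9 + 8.8 + 5.8 = 27.2; their moment is 3.7·98 + 8.9·492 + 8.8·275 + 5.8·536 = 10270.2.
Balance at x = 427 requires (10270.2 + w·513) / (27.2 + w) = 427.
Solving: w = (427·27.2 − 10270.2) / (513 − 427) = 1344.2 / 86 ≈ 15.63.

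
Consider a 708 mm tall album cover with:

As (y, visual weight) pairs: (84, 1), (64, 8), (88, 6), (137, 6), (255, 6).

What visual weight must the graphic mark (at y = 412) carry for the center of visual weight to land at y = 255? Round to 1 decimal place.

Known weights sum to 1 + 8 + 6 + 6 + 6 = 27; their moment is 1·84 + 8·64 + 6·88 + 6·137 + 6·255 = 3476.
For the centroid to hit 255: (3476 + w·412) / (27 + w) = 255.
Rearranging, w·(412 − 255) = 255·27 − 3476 = 3409, so w ≈ 3409/157 = 21.71.

w ≈ 21.7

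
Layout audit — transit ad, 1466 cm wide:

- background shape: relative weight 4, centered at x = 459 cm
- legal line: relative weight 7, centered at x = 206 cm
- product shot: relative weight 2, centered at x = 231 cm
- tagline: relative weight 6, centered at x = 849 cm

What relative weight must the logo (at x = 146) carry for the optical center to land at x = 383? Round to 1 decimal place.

w ≈ 6.6

Fixed elements: Σw = 4 + 7 + 2 + 6 = 19, Σw·x = 4·459 + 7·206 + 2·231 + 6·849 = 8834.
Set Σw·x/Σw = 383: (8834 + 146w) = 383·(19 + w).
Solving: w = (383·19 − 8834) / (146 − 383) = -1557 / -237 ≈ 6.57.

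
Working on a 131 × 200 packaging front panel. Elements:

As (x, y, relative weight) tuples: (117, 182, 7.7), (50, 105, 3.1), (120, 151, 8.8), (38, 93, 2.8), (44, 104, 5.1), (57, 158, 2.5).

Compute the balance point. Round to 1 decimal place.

(86.2, 141.4)

Weights sum to 7.7 + 3.1 + 8.8 + 2.8 + 5.1 + 2.5 = 30.0.
x: moment 2585.2 / weight 30.0 ≈ 86.17
y: moment 4241.5 / weight 30.0 ≈ 141.38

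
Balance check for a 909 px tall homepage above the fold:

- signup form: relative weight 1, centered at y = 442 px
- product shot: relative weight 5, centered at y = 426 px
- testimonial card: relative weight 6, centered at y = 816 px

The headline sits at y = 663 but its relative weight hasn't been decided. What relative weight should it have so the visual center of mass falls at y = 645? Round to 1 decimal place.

Fixed elements: Σw = 1 + 5 + 6 = 12, Σw·y = 1·442 + 5·426 + 6·816 = 7468.
Balance at y = 645 requires (7468 + w·663) / (12 + w) = 645.
So w = (645·12 − 7468)/(663 − 645) = 272/18 ≈ 15.11.

w ≈ 15.1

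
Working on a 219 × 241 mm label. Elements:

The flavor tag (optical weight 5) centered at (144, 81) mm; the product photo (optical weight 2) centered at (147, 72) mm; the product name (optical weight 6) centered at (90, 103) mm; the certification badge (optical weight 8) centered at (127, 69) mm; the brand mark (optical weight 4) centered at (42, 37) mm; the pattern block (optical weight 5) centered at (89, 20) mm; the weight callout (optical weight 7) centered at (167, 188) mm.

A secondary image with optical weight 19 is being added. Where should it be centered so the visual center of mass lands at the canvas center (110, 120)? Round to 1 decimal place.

After adding the secondary image, total weight = 5 + 2 + 6 + 8 + 4 + 5 + 7 + 19 = 56.
x: target moment 56×110 = 6160; current 5·144 + 2·147 + 6·90 + 8·127 + 4·42 + 5·89 + 7·167 = 4352; the secondary image supplies 1808, so x = 1808/19 ≈ 95.16.
y: target moment 56×120 = 6720; current 5·81 + 2·72 + 6·103 + 8·69 + 4·37 + 5·20 + 7·188 = 3283; the secondary image supplies 3437, so y = 3437/19 ≈ 180.89.

(95.2, 180.9)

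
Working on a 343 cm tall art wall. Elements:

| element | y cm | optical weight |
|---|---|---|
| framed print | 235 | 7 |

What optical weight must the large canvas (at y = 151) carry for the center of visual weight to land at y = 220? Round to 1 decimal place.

w ≈ 1.5

Known: weight 7 with moment 7·235 = 1645.
Set Σw·y/Σw = 220: (1645 + 151w) = 220·(7 + w).
Solving: w = (220·7 − 1645) / (151 − 220) = -105 / -69 ≈ 1.52.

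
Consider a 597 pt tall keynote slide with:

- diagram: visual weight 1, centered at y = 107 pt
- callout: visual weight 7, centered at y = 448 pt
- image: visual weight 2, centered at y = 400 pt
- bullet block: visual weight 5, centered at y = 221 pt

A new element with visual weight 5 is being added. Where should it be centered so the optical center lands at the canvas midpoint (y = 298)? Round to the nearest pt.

y ≈ 162

New total weight: (1 + 7 + 2 + 5) + 5 = 20.
Along y: (5148 + 5·y) / 20 = 298 (existing moment 1·107 + 7·448 + 2·400 + 5·221 = 5148) ⇒ y = (5960 − 5148) / 5 ≈ 162.40.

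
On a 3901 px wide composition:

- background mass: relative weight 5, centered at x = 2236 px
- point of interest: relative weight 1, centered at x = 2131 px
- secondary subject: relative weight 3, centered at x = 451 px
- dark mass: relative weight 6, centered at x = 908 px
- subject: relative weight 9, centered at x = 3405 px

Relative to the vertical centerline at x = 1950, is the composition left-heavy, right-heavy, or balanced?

right-heavy

Total weight = 5 + 1 + 3 + 6 + 9 = 24.
x: (5·2236 + 1·2131 + 3·451 + 6·908 + 9·3405) / 24 = 50757 / 24 ≈ 2114.88
2114.9 lies right of the midline 1950, so the layout is right-heavy.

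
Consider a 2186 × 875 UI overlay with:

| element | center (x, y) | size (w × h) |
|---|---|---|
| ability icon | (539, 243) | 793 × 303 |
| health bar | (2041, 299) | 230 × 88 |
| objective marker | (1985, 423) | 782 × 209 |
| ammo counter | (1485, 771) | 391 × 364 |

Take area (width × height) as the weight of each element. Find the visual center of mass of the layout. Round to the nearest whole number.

(1248, 430)

Areas: ability icon 793·303 = 240279, health bar 230·88 = 20240, objective marker 782·209 = 163438, ammo counter 391·364 = 142324. Total weight = 566281.
x: (240279·539 + 20240·2041 + 163438·1985 + 142324·1485) / 566281 = 706595791 / 566281 ≈ 1247.78
y: (240279·243 + 20240·299 + 163438·423 + 142324·771) / 566281 = 243305635 / 566281 ≈ 429.66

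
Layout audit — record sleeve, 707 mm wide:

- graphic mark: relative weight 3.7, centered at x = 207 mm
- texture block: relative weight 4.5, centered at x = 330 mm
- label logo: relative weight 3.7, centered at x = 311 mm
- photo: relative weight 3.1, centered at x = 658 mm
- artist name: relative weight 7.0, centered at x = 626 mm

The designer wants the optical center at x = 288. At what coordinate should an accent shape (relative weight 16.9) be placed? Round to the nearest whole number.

After adding the accent shape, total weight = 3.7 + 4.5 + 3.7 + 3.1 + 7.0 + 16.9 = 38.9.
x: target moment 38.9×288 = 11203.2; current 3.7·207 + 4.5·330 + 3.7·311 + 3.1·658 + 7.0·626 = 9823.4; the accent shape supplies 1379.8, so x = 1379.8/16.9 ≈ 81.64.

x ≈ 82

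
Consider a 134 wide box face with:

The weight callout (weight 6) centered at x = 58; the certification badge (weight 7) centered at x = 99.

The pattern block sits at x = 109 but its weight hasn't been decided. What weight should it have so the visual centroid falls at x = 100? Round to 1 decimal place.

w ≈ 28.8

Existing Σw = 13 (6 + 7); existing moment 6·58 + 7·99 = 1041.
For the centroid to hit 100: (1041 + w·109) / (13 + w) = 100.
Rearranging, w·(109 − 100) = 100·13 − 1041 = 259, so w ≈ 259/9 = 28.78.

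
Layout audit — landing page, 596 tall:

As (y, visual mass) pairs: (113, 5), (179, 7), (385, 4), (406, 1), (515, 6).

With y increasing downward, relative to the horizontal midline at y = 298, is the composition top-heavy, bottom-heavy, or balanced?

balanced

Total weight = 5 + 7 + 4 + 1 + 6 = 23.
Σw·y = 5·113 + 7·179 + 4·385 + 1·406 + 6·515 = 6854, so ȳ = 6854/23 ≈ 298.00.
That equals the midline 298 — balanced.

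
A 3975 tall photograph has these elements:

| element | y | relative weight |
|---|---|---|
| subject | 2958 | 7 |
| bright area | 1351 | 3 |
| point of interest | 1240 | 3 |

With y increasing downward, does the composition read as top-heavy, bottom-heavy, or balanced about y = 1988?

Weights sum to 7 + 3 + 3 = 13.
Σw·y = 7·2958 + 3·1351 + 3·1240 = 28479, so ȳ = 28479/13 ≈ 2190.69.
Since 2190.7 is below (larger y than) 1988, the composition reads bottom-heavy.

bottom-heavy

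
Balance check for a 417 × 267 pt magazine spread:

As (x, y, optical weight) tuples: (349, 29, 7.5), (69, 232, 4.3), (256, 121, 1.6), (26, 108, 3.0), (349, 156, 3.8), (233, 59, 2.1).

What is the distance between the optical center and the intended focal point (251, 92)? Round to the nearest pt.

≈ 25 pt

Σw = 7.5 + 4.3 + 1.6 + 3.0 + 3.8 + 2.1 = 22.3.
Σw·x = 5217.3; x̄ = 5217.3/22.3 ≈ 233.96.
y: moment 2449.4 / weight 22.3 ≈ 109.84
From (251, 92): dx = -17.04, dy = 17.84, so the distance is √(dx²+dy²) ≈ 24.67.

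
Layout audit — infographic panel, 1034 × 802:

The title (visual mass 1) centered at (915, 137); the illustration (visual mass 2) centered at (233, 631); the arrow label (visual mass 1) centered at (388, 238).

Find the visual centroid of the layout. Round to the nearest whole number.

(442, 409)

Σw = 1 + 2 + 1 = 4.
x: (1·915 + 2·233 + 1·388) / 4 = 1769 / 4 ≈ 442.25
y: (1·137 + 2·631 + 1·238) / 4 = 1637 / 4 ≈ 409.25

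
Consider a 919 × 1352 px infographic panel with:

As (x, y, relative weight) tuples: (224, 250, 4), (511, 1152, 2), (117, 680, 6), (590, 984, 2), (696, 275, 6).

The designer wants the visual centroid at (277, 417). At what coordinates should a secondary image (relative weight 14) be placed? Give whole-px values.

After adding the secondary image, total weight = 4 + 2 + 6 + 2 + 6 + 14 = 34.
Along x: (7976 + 14·x) / 34 = 277 (existing moment 4·224 + 2·511 + 6·117 + 2·590 + 6·696 = 7976) ⇒ x = (9418 − 7976) / 14 ≈ 103.00.
Along y: (11002 + 14·y) / 34 = 417 (existing moment 4·250 + 2·1152 + 6·680 + 2·984 + 6·275 = 11002) ⇒ y = (14178 − 11002) / 14 ≈ 226.86.

(103, 227)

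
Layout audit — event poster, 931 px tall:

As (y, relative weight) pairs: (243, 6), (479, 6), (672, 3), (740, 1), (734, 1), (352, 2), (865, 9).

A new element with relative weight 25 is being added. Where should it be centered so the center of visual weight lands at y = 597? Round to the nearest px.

y ≈ 613

After adding the new element, total weight = 6 + 6 + 3 + 1 + 1 + 2 + 9 + 25 = 53.
Along y: (16311 + 25·y) / 53 = 597 (existing moment 6·243 + 6·479 + 3·672 + 1·740 + 1·734 + 2·352 + 9·865 = 16311) ⇒ y = (31641 − 16311) / 25 ≈ 613.20.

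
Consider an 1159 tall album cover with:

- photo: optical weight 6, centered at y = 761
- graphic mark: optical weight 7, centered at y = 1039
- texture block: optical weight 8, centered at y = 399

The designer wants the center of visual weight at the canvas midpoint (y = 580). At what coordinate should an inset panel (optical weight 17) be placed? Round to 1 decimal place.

After adding the inset panel, total weight = 6 + 7 + 8 + 17 = 38.
y: target moment 38×580 = 22040; current 6·761 + 7·1039 + 8·399 = 15031; the inset panel supplies 7009, so y = 7009/17 ≈ 412.29.

y ≈ 412.3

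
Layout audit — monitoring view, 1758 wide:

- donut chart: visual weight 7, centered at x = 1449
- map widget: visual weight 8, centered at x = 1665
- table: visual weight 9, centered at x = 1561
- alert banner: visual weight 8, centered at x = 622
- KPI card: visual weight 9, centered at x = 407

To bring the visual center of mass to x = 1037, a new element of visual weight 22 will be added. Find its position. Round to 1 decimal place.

x ≈ 871.8

With the new element, Σw becomes 7 + 8 + 9 + 8 + 9 + 22 = 63.
x: target moment 63×1037 = 65331; current 7·1449 + 8·1665 + 9·1561 + 8·622 + 9·407 = 46151; the new element supplies 19180, so x = 19180/22 ≈ 871.82.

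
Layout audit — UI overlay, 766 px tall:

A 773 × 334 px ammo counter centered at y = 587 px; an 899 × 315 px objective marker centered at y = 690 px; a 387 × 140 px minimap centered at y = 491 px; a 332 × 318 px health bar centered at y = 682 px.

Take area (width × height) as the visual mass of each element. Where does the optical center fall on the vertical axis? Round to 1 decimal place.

Areas → weights: ammo counter 773·334 = 258182, objective marker 899·315 = 283185, minimap 387·140 = 54180, health bar 332·318 = 105576; Σw = 701123.
y-moment: 258182·587 + 283185·690 + 54180·491 + 105576·682 = 445555696; centroid 445555696/701123 ≈ 635.49.

y ≈ 635.5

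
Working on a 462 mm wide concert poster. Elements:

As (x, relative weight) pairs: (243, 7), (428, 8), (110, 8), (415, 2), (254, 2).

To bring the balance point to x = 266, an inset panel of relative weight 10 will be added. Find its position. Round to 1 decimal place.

x ≈ 249.9

With the inset panel, Σw becomes 7 + 8 + 8 + 2 + 2 + 10 = 37.
Along x: (7343 + 10·x) / 37 = 266 (existing moment 7·243 + 8·428 + 8·110 + 2·415 + 2·254 = 7343) ⇒ x = (9842 − 7343) / 10 ≈ 249.90.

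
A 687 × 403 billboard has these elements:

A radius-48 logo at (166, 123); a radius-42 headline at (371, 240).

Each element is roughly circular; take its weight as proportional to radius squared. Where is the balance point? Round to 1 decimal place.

(254.9, 173.7)

r² weights: logo 48² = 2304, headline 42² = 1764. Total = 4068.
Σw·x = 2304·166 + 1764·371 = 1036908, so x̄ = 1036908/4068 ≈ 254.89.
Σw·y = 2304·123 + 1764·240 = 706752, so ȳ = 706752/4068 ≈ 173.73.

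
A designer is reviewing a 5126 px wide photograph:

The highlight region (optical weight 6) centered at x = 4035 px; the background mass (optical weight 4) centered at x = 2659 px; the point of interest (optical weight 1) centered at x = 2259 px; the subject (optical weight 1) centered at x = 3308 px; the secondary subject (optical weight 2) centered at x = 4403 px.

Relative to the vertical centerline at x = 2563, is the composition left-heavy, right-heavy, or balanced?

right-heavy

Total weight = 6 + 4 + 1 + 1 + 2 = 14.
Σw·x = 6·4035 + 4·2659 + 1·2259 + 1·3308 + 2·4403 = 49219, so x̄ = 49219/14 ≈ 3515.64.
3515.6 lies right of the midline 2563, so the layout is right-heavy.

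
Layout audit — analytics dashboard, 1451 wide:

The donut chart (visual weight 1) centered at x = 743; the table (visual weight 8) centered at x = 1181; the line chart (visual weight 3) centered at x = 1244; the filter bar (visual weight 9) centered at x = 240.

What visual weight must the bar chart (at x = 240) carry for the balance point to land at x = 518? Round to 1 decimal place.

w ≈ 18.7

Known weights sum to 1 + 8 + 3 + 9 = 21; their moment is 1·743 + 8·1181 + 3·1244 + 9·240 = 16083.
Set Σw·x/Σw = 518: (16083 + 240w) = 518·(21 + w).
Rearranging, w·(240 − 518) = 518·21 − 16083 = -5205, so w ≈ -5205/-278 = 18.72.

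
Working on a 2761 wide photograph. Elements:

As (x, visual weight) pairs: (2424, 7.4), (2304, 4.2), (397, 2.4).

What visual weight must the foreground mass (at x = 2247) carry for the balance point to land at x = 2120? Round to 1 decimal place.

Existing Σw = 14.0 (7.4 + 4.2 + 2.4); existing moment 7.4·2424 + 4.2·2304 + 2.4·397 = 28567.2.
For the centroid to hit 2120: (28567.2 + w·2247) / (14.0 + w) = 2120.
Rearranging, w·(2247 − 2120) = 2120·14.0 − 28567.2 = 1112.8, so w ≈ 1112.8/127 = 8.76.

w ≈ 8.8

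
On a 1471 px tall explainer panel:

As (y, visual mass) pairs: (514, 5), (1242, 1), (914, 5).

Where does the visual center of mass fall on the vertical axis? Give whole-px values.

Weights sum to 5 + 1 + 5 = 11.
y: (5·514 + 1·1242 + 5·914) / 11 = 8382 / 11 ≈ 762.00

y ≈ 762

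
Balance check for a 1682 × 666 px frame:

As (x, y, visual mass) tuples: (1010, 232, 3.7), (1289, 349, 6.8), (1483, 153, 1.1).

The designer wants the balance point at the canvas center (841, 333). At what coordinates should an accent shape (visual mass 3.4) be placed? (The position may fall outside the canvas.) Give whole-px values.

(-447, 469)

New total weight: (3.7 + 6.8 + 1.1) + 3.4 = 15.0.
Along x: (14133.5 + 3.4·x) / 15.0 = 841 (existing moment 3.7·1010 + 6.8·1289 + 1.1·1483 = 14133.5) ⇒ x = (12615.0 − 14133.5) / 3.4 ≈ -446.62.
Along y: (3399.9 + 3.4·y) / 15.0 = 333 (existing moment 3.7·232 + 6.8·349 + 1.1·153 = 3399.9) ⇒ y = (4995.0 − 3399.9) / 3.4 ≈ 469.15.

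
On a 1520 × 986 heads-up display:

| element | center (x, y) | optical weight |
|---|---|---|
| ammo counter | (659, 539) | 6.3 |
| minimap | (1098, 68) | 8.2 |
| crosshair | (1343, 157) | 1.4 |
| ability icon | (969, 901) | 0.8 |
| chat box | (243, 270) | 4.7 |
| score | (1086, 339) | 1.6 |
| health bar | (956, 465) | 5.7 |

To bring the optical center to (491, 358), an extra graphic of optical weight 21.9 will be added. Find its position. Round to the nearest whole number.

New total weight: (6.3 + 8.2 + 1.4 + 0.8 + 4.7 + 1.6 + 5.7) + 21.9 = 50.6.
x: target moment 50.6×491 = 24844.6; current 6.3·659 + 8.2·1098 + 1.4·1343 + 0.8·969 + 4.7·243 + 1.6·1086 + 5.7·956 = 24139.6; the extra graphic supplies 705.0, so x = 705.0/21.9 ≈ 32.19.
y: target moment 50.6×358 = 18114.8; current 6.3·539 + 8.2·68 + 1.4·157 + 0.8·901 + 4.7·270 + 1.6·339 + 5.7·465 = 9355.8; the extra graphic supplies 8759.0, so y = 8759.0/21.9 ≈ 399.95.

(32, 400)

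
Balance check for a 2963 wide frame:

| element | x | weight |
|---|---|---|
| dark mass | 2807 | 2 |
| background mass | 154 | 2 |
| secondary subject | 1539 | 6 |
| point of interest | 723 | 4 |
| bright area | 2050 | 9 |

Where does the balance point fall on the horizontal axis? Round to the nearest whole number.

x ≈ 1587

Total weight = 2 + 2 + 6 + 4 + 9 = 23.
Σw·x = 2·2807 + 2·154 + 6·1539 + 4·723 + 9·2050 = 36498, so x̄ = 36498/23 ≈ 1586.87.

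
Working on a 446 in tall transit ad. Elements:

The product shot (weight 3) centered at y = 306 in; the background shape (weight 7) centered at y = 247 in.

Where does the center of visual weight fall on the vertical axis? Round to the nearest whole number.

y ≈ 265

Total weight = 3 + 7 = 10.
y: (3·306 + 7·247) / 10 = 2647 / 10 ≈ 264.70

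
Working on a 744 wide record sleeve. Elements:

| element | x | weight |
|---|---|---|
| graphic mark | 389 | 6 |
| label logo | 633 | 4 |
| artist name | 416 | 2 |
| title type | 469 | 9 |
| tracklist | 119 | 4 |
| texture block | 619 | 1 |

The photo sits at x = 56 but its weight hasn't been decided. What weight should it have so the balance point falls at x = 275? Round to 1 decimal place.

Fixed elements: Σw = 6 + 4 + 2 + 9 + 4 + 1 = 26, Σw·x = 6·389 + 4·633 + 2·416 + 9·469 + 4·119 + 1·619 = 11014.
Set Σw·x/Σw = 275: (11014 + 56w) = 275·(26 + w).
So w = (275·26 − 11014)/(56 − 275) = -3864/-219 ≈ 17.64.

w ≈ 17.6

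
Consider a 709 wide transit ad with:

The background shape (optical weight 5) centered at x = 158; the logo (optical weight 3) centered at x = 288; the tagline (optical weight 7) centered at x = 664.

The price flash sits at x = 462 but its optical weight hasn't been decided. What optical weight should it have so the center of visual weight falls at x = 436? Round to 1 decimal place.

Known weights sum to 5 + 3 + 7 = 15; their moment is 5·158 + 3·288 + 7·664 = 6302.
Set Σw·x/Σw = 436: (6302 + 462w) = 436·(15 + w).
So w = (436·15 − 6302)/(462 − 436) = 238/26 ≈ 9.15.

w ≈ 9.2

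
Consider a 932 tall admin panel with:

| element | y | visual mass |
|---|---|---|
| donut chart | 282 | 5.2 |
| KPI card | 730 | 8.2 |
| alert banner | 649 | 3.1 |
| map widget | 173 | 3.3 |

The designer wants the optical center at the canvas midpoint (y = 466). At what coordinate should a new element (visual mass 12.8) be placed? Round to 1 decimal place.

y ≈ 402.8

With the new element, Σw becomes 5.2 + 8.2 + 3.1 + 3.3 + 12.8 = 32.6.
Along y: (10035.2 + 12.8·y) / 32.6 = 466 (existing moment 5.2·282 + 8.2·730 + 3.1·649 + 3.3·173 = 10035.2) ⇒ y = (15191.6 − 10035.2) / 12.8 ≈ 402.84.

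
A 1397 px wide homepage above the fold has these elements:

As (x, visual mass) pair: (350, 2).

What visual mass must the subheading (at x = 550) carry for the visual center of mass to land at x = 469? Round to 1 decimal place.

Known: weight 2 with moment 2·350 = 700.
Balance at x = 469 requires (700 + w·550) / (2 + w) = 469.
Solving: w = (469·2 − 700) / (550 − 469) = 238 / 81 ≈ 2.94.

w ≈ 2.9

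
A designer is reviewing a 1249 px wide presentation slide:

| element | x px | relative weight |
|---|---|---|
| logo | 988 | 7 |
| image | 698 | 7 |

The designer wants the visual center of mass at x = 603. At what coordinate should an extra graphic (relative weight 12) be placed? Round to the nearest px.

x ≈ 323

New total weight: (7 + 7) + 12 = 26.
Along x: (11802 + 12·x) / 26 = 603 (existing moment 7·988 + 7·698 = 11802) ⇒ x = (15678 − 11802) / 12 ≈ 323.00.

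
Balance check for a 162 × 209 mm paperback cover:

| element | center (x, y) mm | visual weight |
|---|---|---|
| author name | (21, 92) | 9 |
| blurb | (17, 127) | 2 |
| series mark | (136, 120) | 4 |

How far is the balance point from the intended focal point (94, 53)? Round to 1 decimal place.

≈ 66.7 mm

Σw = 9 + 2 + 4 = 15.
x-moment: 9·21 + 2·17 + 4·136 = 767; centroid 767/15 ≈ 51.13.
y-moment: 9·92 + 2·127 + 4·120 = 1562; centroid 1562/15 ≈ 104.13.
Relative to (94, 53): Δ = (-42.87, 51.13); |Δ| = √(-42.87² + 51.13²) ≈ 66.72.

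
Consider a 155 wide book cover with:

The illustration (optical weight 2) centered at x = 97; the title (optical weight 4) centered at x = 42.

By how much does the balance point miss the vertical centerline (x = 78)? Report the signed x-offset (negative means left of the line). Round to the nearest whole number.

≈ -18

Σw = 2 + 4 = 6.
Σw·x = 2·97 + 4·42 = 362, so x̄ = 362/6 ≈ 60.33.
Offset from x = 78: 60.33 − 78 ≈ -17.67.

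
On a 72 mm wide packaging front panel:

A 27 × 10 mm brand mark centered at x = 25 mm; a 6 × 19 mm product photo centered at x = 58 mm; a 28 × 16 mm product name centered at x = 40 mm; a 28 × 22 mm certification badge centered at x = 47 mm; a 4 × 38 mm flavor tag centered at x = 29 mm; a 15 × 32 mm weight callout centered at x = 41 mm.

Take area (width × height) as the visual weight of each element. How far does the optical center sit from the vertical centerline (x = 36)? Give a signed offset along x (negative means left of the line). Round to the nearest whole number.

Areas: brand mark 27·10 = 270, product photo 6·19 = 114, product name 28·16 = 448, certification badge 28·22 = 616, flavor tag 4·38 = 152, weight callout 15·32 = 480. Total weight = 2080.
x: moment 84322 / weight 2080 ≈ 40.54
Difference: 40.54 − 36 ≈ 4.54.

≈ 5 mm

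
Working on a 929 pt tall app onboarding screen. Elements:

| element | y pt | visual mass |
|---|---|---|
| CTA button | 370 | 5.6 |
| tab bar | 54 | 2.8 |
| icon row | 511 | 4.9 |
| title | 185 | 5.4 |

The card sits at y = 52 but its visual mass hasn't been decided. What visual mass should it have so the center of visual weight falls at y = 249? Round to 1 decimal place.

w ≈ 5.4

Known weights sum to 5.6 + 2.8 + 4.9 + 5.4 = 18.7; their moment is 5.6·370 + 2.8·54 + 4.9·511 + 5.4·185 = 5726.1.
Set Σw·y/Σw = 249: (5726.1 + 52w) = 249·(18.7 + w).
So w = (249·18.7 − 5726.1)/(52 − 249) = -1069.8/-197 ≈ 5.43.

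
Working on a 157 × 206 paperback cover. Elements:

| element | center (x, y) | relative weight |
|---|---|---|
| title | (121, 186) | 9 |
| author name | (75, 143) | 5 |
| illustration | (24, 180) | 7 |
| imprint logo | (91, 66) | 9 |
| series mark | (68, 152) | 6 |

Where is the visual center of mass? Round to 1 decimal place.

(79.4, 143.2)

Total weight = 9 + 5 + 7 + 9 + 6 = 36.
x: (9·121 + 5·75 + 7·24 + 9·91 + 6·68) / 36 = 2859 / 36 ≈ 79.42
y: (9·186 + 5·143 + 7·180 + 9·66 + 6·152) / 36 = 5155 / 36 ≈ 143.19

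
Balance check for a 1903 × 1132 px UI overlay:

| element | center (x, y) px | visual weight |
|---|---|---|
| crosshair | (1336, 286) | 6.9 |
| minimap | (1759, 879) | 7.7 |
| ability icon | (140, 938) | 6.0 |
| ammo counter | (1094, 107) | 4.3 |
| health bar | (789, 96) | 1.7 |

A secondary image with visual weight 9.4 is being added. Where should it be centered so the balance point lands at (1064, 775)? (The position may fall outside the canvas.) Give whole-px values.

(921, 1373)

With the secondary image, Σw becomes 6.9 + 7.7 + 6.0 + 4.3 + 1.7 + 9.4 = 36.0.
x: need Σw·x = 36.0·1064 = 38304.0. Existing = 6.9·1336 + 7.7·1759 + 6.0·140 + 4.3·1094 + 1.7·789 = 29648.2. Remainder 8655.8 / 9.4 ≈ 920.83.
y: need Σw·y = 36.0·775 = 27900.0. Existing = 6.9·286 + 7.7·879 + 6.0·938 + 4.3·107 + 1.7·96 = 14993.0. Remainder 12907.0 / 9.4 ≈ 1373.09.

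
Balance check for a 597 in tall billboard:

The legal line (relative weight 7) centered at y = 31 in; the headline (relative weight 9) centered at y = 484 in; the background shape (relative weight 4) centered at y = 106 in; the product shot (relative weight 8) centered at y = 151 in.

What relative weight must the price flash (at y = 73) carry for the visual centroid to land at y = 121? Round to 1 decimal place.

w ≈ 58.7

Known weights sum to 7 + 9 + 4 + 8 = 28; their moment is 7·31 + 9·484 + 4·106 + 8·151 = 6205.
Set Σw·y/Σw = 121: (6205 + 73w) = 121·(28 + w).
Rearranging, w·(73 − 121) = 121·28 − 6205 = -2817, so w ≈ -2817/-48 = 58.69.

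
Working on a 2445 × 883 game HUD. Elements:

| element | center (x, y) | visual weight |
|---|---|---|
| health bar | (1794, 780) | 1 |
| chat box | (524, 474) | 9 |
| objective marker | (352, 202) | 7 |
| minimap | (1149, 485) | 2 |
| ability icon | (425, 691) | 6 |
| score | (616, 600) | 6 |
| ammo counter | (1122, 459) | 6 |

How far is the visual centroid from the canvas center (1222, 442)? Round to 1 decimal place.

Total weight = 1 + 9 + 7 + 2 + 6 + 6 + 6 = 37.
x: moment 24250 / weight 37 ≈ 655.41
Σw·y = 17930; ȳ = 17930/37 ≈ 484.59.
From (1222, 442): dx = -566.59, dy = 42.59, so the distance is √(dx²+dy²) ≈ 568.19.

≈ 568.2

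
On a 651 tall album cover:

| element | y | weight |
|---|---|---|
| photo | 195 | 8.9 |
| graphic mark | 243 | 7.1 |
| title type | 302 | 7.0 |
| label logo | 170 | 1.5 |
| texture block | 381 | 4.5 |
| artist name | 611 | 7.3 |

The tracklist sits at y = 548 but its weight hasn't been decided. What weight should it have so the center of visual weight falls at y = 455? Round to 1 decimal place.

w ≈ 48.5

Fixed elements: Σw = 8.9 + 7.1 + 7.0 + 1.5 + 4.5 + 7.3 = 36.3, Σw·y = 8.9·195 + 7.1·243 + 7.0·302 + 1.5·170 + 4.5·381 + 7.3·611 = 12004.6.
Set Σw·y/Σw = 455: (12004.6 + 548w) = 455·(36.3 + w).
Rearranging, w·(548 − 455) = 455·36.3 − 12004.6 = 4511.9, so w ≈ 4511.9/93 = 48.52.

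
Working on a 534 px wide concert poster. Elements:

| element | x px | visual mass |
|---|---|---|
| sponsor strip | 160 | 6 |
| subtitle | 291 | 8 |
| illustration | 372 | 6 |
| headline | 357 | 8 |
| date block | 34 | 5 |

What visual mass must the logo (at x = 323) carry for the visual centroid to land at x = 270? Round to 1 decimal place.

Existing Σw = 33 (6 + 8 + 6 + 8 + 5); existing moment 6·160 + 8·291 + 6·372 + 8·357 + 5·34 = 8546.
For the centroid to hit 270: (8546 + w·323) / (33 + w) = 270.
So w = (270·33 − 8546)/(323 − 270) = 364/53 ≈ 6.87.

w ≈ 6.9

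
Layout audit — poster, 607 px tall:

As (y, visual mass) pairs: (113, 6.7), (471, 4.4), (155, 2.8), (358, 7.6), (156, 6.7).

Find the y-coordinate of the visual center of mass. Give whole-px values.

Total weight = 6.7 + 4.4 + 2.8 + 7.6 + 6.7 = 28.2.
Σw·y = 6.7·113 + 4.4·471 + 2.8·155 + 7.6·358 + 6.7·156 = 7029.5, so ȳ = 7029.5/28.2 ≈ 249.27.

y ≈ 249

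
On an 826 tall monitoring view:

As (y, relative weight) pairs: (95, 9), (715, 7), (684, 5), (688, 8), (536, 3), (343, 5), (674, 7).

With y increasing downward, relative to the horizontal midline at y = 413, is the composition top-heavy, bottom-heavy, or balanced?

bottom-heavy

Σw = 9 + 7 + 5 + 8 + 3 + 5 + 7 = 44.
Σw·y = 22825; ȳ = 22825/44 ≈ 518.75.
518.8 lies below (larger y than) the midline 413, so the layout is bottom-heavy.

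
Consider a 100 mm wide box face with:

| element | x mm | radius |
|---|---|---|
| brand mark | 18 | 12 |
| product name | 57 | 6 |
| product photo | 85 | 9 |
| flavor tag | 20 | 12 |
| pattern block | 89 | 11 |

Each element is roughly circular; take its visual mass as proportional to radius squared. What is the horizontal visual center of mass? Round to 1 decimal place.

r² weights: brand mark 12² = 144, product name 6² = 36, product photo 9² = 81, flavor tag 12² = 144, pattern block 11² = 121. Total = 526.
Σw·x = 144·18 + 36·57 + 81·85 + 144·20 + 121·89 = 25178, so x̄ = 25178/526 ≈ 47.87.

x ≈ 47.9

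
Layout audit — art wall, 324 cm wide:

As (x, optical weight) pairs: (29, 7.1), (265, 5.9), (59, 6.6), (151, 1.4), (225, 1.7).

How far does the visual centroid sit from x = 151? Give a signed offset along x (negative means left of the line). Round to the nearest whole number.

Σw = 7.1 + 5.9 + 6.6 + 1.4 + 1.7 = 22.7.
Σw·x = 7.1·29 + 5.9·265 + 6.6·59 + 1.4·151 + 1.7·225 = 2752.7, so x̄ = 2752.7/22.7 ≈ 121.26.
Against x = 151, that's 121.26 − 151 = -29.74.

≈ -30 cm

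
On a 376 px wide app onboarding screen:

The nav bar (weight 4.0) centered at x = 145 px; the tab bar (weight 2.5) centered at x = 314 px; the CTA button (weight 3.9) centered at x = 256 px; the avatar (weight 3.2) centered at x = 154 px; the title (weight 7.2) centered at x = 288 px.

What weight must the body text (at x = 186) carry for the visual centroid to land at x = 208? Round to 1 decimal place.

Known weights sum to 4.0 + 2.5 + 3.9 + 3.2 + 7.2 = 20.8; their moment is 4.0·145 + 2.5·314 + 3.9·256 + 3.2·154 + 7.2·288 = 4929.8.
For the centroid to hit 208: (4929.8 + w·186) / (20.8 + w) = 208.
Rearranging, w·(186 − 208) = 208·20.8 − 4929.8 = -603.4, so w ≈ -603.4/-22 = 27.43.

w ≈ 27.4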